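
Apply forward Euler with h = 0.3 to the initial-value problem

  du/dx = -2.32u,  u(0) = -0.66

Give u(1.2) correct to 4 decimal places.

-0.0056

Euler: u_{n+1} = u_n + h·f(x_n, u_n).
x=0.000000, u=-0.660000: f=1.531200 → u ← -0.660000 + 0.3·1.531200 = -0.200640
x=0.300000, u=-0.200640: f=0.465485 → u ← -0.200640 + 0.3·0.465485 = -0.060995
x=0.600000, u=-0.060995: f=0.141507 → u ← -0.060995 + 0.3·0.141507 = -0.018542
x=0.900000, u=-0.018542: f=0.043018 → u ← -0.018542 + 0.3·0.043018 = -0.005637
u(1.2) ≈ -0.0056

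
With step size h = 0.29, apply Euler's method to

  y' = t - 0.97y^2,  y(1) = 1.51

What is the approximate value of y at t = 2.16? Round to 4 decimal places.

1.3492

Euler: y_{n+1} = y_n + h·f(t_n, y_n).
t=1.000000, y=1.510000: f=-1.211697 → y ← 1.510000 + 0.29·(-1.211697) = 1.158608
t=1.290000, y=1.158608: f=-0.012101 → y ← 1.158608 + 0.29·(-0.012101) = 1.155099
t=1.580000, y=1.155099: f=0.285775 → y ← 1.155099 + 0.29·0.285775 = 1.237973
t=1.870000, y=1.237973: f=0.383399 → y ← 1.237973 + 0.29·0.383399 = 1.349159
y(2.16) ≈ 1.3492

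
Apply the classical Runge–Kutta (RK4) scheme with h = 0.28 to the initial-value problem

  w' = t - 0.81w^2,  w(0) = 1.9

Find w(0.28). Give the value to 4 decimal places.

1.3598

RK4: k1 = f(t_n, w_n); k2 = f(t_n + h/2, w_n + (h/2)·k1); k3 = f(t_n + h/2, w_n + (h/2)·k2); k4 = f(t_n + h, w_n + h·k3); w_{n+1} = w_n + (h/6)·(k1 + 2k2 + 2k3 + k4).
t=0.000000, w=1.900000:
  k1 = f(0.000000, 1.900000) = -2.924100
  k2 = f(0.140000, 1.490626) = -1.659792
  k3 = f(0.140000, 1.667629) = -2.112599
  k4 = f(0.280000, 1.308472) = -1.106801
  w ← 1.900000 + (0.28/6)·(k1 + 2k2 + 2k3 + k4) = 1.359801
w(0.28) ≈ 1.3598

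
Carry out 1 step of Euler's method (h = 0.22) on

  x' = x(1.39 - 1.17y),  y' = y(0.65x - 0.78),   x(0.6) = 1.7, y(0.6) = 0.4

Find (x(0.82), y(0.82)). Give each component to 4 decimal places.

2.0448, 0.4286

Euler on (x,y): x_{n+1} = x_n + h·x', y_{n+1} = y_n + h·y'.
0.600000: (1.700000, 0.400000); f=(1.567400, 0.130000) → (2.044828, 0.428600)
(x(0.82), y(0.82)) ≈ (2.0448, 0.4286)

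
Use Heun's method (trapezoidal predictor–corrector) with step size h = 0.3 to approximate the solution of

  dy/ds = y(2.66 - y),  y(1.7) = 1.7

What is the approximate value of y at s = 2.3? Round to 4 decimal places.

Heun: k1 = f(s_n, y_n); k2 = f(s_n + h, y_n + h·k1); y_{n+1} = y_n + (h/2)·(k1 + k2).
s=1.700000, y=1.700000:
  k1 = f(1.700000, 1.700000) = 1.632000
  k2 = f(2.000000, 2.189600) = 1.029988
  y ← 1.700000 + (0.3/2)·(1.632000 + 1.029988) = 2.099298
s=2.000000, y=2.099298:
  k1 = f(2.000000, 2.099298) = 1.177080
  k2 = f(2.300000, 2.452422) = 0.509068
  y ← 2.099298 + (0.3/2)·(1.177080 + 0.509068) = 2.352220
y(2.3) ≈ 2.3522

2.3522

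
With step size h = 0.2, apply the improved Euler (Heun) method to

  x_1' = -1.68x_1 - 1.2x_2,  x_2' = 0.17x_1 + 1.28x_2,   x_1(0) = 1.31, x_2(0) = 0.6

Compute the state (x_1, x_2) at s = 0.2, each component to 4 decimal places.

0.8002, 0.8136

Heun on (x_1,x_2): k1 = f(s_n, state_n); k2 = f(s_n + h, state_n + h·k1); state_{n+1} = state_n + (h/2)·(k1 + k2).
0.000000: (1.310000, 0.600000)
  k1 = (-2.920800, 0.990700)
  predictor → (0.725840, 0.798140)
  k2 = (-2.177179, 1.145012)
  → (0.800202, 0.813571)
(x_1(0.2), x_2(0.2)) ≈ (0.8002, 0.8136)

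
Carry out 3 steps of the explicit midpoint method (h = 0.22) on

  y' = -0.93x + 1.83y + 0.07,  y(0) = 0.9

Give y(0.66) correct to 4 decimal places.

Midpoint: k1 = f(x_n, y_n); k2 = f(x_n + h/2, y_n + (h/2)·k1); y_{n+1} = y_n + h·k2.
x=0.000000, y=0.900000:
  k1 = f(0.000000, 0.900000) = 1.717000
  k2 = f(0.110000, 1.088870) = 1.960332
  y ← 0.900000 + 0.22·1.960332 = 1.331273
x=0.220000, y=1.331273:
  k1 = f(0.220000, 1.331273) = 2.301630
  k2 = f(0.330000, 1.584452) = 2.662648
  y ← 1.331273 + 0.22·2.662648 = 1.917056
x=0.440000, y=1.917056:
  k1 = f(0.440000, 1.917056) = 3.169012
  k2 = f(0.550000, 2.265647) = 3.704634
  y ← 1.917056 + 0.22·3.704634 = 2.732075
y(0.66) ≈ 2.7321

2.7321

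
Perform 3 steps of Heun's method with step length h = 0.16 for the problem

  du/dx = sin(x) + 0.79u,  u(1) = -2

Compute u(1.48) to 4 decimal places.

-2.3790

Heun: k1 = f(x_n, u_n); k2 = f(x_n + h, u_n + h·k1); u_{n+1} = u_n + (h/2)·(k1 + k2).
x=1.000000, u=-2.000000:
  k1 = f(1.000000, -2.000000) = -0.738529
  k2 = f(1.160000, -2.118165) = -0.756547
  u ← -2.000000 + (0.16/2)·(-0.738529 + (-0.756547)) = -2.119606
x=1.160000, u=-2.119606:
  k1 = f(1.160000, -2.119606) = -0.757686
  k2 = f(1.320000, -2.240836) = -0.801545
  u ← -2.119606 + (0.16/2)·(-0.757686 + (-0.801545)) = -2.244345
x=1.320000, u=-2.244345:
  k1 = f(1.320000, -2.244345) = -0.804317
  k2 = f(1.480000, -2.373035) = -0.878817
  u ← -2.244345 + (0.16/2)·(-0.804317 + (-0.878817)) = -2.378995
u(1.48) ≈ -2.3790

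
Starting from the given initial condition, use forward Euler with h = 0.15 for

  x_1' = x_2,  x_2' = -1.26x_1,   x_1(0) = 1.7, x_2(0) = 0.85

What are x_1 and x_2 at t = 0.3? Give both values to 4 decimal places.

Euler on (x_1,x_2): x_1_{n+1} = x_1_n + h·x_1', x_2_{n+1} = x_2_n + h·x_2'.
0.000000: (1.700000, 0.850000); f=(0.850000, -2.142000) → (1.827500, 0.528700)
0.150000: (1.827500, 0.528700); f=(0.528700, -2.302650) → (1.906805, 0.183302)
(x_1(0.3), x_2(0.3)) ≈ (1.9068, 0.1833)

1.9068, 0.1833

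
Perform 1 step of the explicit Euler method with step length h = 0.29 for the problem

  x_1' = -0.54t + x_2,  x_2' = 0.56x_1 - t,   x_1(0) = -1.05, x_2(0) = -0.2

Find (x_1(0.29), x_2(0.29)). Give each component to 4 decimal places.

Euler on (x_1,x_2): x_1_{n+1} = x_1_n + h·x_1', x_2_{n+1} = x_2_n + h·x_2'.
0.000000: (-1.050000, -0.200000); f=(-0.200000, -0.588000) → (-1.108000, -0.370520)
(x_1(0.29), x_2(0.29)) ≈ (-1.1080, -0.3705)

-1.1080, -0.3705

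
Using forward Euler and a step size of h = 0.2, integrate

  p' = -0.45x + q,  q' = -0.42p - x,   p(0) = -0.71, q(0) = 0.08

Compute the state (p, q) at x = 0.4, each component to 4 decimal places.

-0.6841, 0.1579

Euler on (p,q): p_{n+1} = p_n + h·p', q_{n+1} = q_n + h·q'.
0.000000: (-0.710000, 0.080000); f=(0.080000, 0.298200) → (-0.694000, 0.139640)
0.200000: (-0.694000, 0.139640); f=(0.049640, 0.091480) → (-0.684072, 0.157936)
(p(0.4), q(0.4)) ≈ (-0.6841, 0.1579)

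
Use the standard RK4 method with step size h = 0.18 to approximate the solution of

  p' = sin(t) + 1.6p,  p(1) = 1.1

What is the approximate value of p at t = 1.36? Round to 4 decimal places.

2.4012

RK4: k1 = f(t_n, p_n); k2 = f(t_n + h/2, p_n + (h/2)·k1); k3 = f(t_n + h/2, p_n + (h/2)·k2); k4 = f(t_n + h, p_n + h·k3); p_{n+1} = p_n + (h/6)·(k1 + 2k2 + 2k3 + k4).
t=1.000000, p=1.100000:
  k1 = f(1.000000, 1.100000) = 2.601471
  k2 = f(1.090000, 1.334132) = 3.021239
  k3 = f(1.090000, 1.371911) = 3.081685
  k4 = f(1.180000, 1.654703) = 3.572131
  p ← 1.100000 + (0.18/6)·(k1 + 2k2 + 2k3 + k4) = 1.651384
t=1.180000, p=1.651384:
  k1 = f(1.180000, 1.651384) = 3.566820
  k2 = f(1.270000, 1.972397) = 4.110937
  k3 = f(1.270000, 2.021368) = 4.189289
  k4 = f(1.360000, 2.405456) = 4.826594
  p ← 1.651384 + (0.18/6)·(k1 + 2k2 + 2k3 + k4) = 2.401199
p(1.36) ≈ 2.4012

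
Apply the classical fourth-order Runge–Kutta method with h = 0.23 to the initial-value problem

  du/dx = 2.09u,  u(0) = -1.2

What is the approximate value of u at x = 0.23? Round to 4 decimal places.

RK4: k1 = f(x_n, u_n); k2 = f(x_n + h/2, u_n + (h/2)·k1); k3 = f(x_n + h/2, u_n + (h/2)·k2); k4 = f(x_n + h, u_n + h·k3); u_{n+1} = u_n + (h/6)·(k1 + 2k2 + 2k3 + k4).
x=0.000000, u=-1.200000:
  k1 = f(0.000000, -1.200000) = -2.508000
  k2 = f(0.115000, -1.488420) = -3.110798
  k3 = f(0.115000, -1.557742) = -3.255680
  k4 = f(0.230000, -1.948806) = -4.073005
  u ← -1.200000 + (0.23/6)·(k1 + 2k2 + 2k3 + k4) = -1.940369
u(0.23) ≈ -1.9404

-1.9404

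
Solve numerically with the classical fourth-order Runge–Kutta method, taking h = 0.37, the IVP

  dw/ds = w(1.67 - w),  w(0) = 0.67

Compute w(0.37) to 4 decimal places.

RK4: k1 = f(s_n, w_n); k2 = f(s_n + h/2, w_n + (h/2)·k1); k3 = f(s_n + h/2, w_n + (h/2)·k2); k4 = f(s_n + h, w_n + h·k3); w_{n+1} = w_n + (h/6)·(k1 + 2k2 + 2k3 + k4).
s=0.000000, w=0.670000:
  k1 = f(0.000000, 0.670000) = 0.670000
  k2 = f(0.185000, 0.793950) = 0.695540
  k3 = f(0.185000, 0.798675) = 0.695905
  k4 = f(0.370000, 0.927485) = 0.688672
  w ← 0.670000 + (0.37/6)·(k1 + 2k2 + 2k3 + k4) = 0.925396
w(0.37) ≈ 0.9254

0.9254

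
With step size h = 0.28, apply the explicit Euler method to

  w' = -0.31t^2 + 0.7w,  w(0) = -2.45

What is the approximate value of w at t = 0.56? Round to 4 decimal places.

-3.5113

Euler: w_{n+1} = w_n + h·f(t_n, w_n).
t=0.000000, w=-2.450000: f=-1.715000 → w ← -2.450000 + 0.28·(-1.715000) = -2.930200
t=0.280000, w=-2.930200: f=-2.075444 → w ← -2.930200 + 0.28·(-2.075444) = -3.511324
w(0.56) ≈ -3.5113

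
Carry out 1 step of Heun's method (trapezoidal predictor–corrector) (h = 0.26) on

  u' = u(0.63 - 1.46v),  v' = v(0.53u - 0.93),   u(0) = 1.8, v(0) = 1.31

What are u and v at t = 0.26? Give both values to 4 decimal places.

Heun on (u,v): k1 = f(t_n, state_n); k2 = f(t_n + h, state_n + h·k1); state_{n+1} = state_n + (h/2)·(k1 + k2).
0.000000: (1.800000, 1.310000)
  k1 = (-2.308680, 0.031440)
  predictor → (1.199743, 1.318174)
  k2 = (-1.553109, -0.387723)
  → (1.297967, 1.263683)
(u(0.26), v(0.26)) ≈ (1.2980, 1.2637)

1.2980, 1.2637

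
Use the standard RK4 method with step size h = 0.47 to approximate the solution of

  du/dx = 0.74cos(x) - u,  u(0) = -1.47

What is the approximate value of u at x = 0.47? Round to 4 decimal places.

RK4: k1 = f(x_n, u_n); k2 = f(x_n + h/2, u_n + (h/2)·k1); k3 = f(x_n + h/2, u_n + (h/2)·k2); k4 = f(x_n + h, u_n + h·k3); u_{n+1} = u_n + (h/6)·(k1 + 2k2 + 2k3 + k4).
x=0.000000, u=-1.470000:
  k1 = f(0.000000, -1.470000) = 2.210000
  k2 = f(0.235000, -0.950650) = 1.670311
  k3 = f(0.235000, -1.077477) = 1.797138
  k4 = f(0.470000, -0.625345) = 1.285106
  u ← -1.470000 + (0.47/6)·(k1 + 2k2 + 2k3 + k4) = -0.652983
u(0.47) ≈ -0.6530

-0.6530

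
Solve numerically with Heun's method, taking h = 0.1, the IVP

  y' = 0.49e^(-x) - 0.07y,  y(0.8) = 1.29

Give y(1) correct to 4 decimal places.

Heun: k1 = f(x_n, y_n); k2 = f(x_n + h, y_n + h·k1); y_{n+1} = y_n + (h/2)·(k1 + k2).
x=0.800000, y=1.290000:
  k1 = f(0.800000, 1.290000) = 0.129871
  k2 = f(0.900000, 1.302987) = 0.108010
  y ← 1.290000 + (0.1/2)·(0.129871 + 0.108010) = 1.301894
x=0.900000, y=1.301894:
  k1 = f(0.900000, 1.301894) = 0.108087
  k2 = f(1.000000, 1.312703) = 0.088372
  y ← 1.301894 + (0.1/2)·(0.108087 + 0.088372) = 1.311717
y(1) ≈ 1.3117

1.3117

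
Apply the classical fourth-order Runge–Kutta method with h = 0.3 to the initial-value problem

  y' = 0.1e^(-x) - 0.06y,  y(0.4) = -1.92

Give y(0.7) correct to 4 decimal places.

RK4: k1 = f(x_n, y_n); k2 = f(x_n + h/2, y_n + (h/2)·k1); k3 = f(x_n + h/2, y_n + (h/2)·k2); k4 = f(x_n + h, y_n + h·k3); y_{n+1} = y_n + (h/6)·(k1 + 2k2 + 2k3 + k4).
x=0.400000, y=-1.920000:
  k1 = f(0.400000, -1.920000) = 0.182232
  k2 = f(0.550000, -1.892665) = 0.171255
  k3 = f(0.550000, -1.894312) = 0.171354
  k4 = f(0.700000, -1.868594) = 0.161774
  y ← -1.920000 + (0.3/6)·(k1 + 2k2 + 2k3 + k4) = -1.868539
y(0.7) ≈ -1.8685

-1.8685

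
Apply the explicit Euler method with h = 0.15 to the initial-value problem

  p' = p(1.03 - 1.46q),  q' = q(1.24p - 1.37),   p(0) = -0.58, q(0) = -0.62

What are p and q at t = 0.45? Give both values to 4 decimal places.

Euler on (p,q): p_{n+1} = p_n + h·p', q_{n+1} = q_n + h·q'.
0.000000: (-0.580000, -0.620000); f=(-1.122416, 1.295304) → (-0.748362, -0.425704)
0.150000: (-0.748362, -0.425704); f=(-1.235942, 0.978256) → (-0.933754, -0.278966)
0.300000: (-0.933754, -0.278966); f=(-1.342075, 0.705186) → (-1.135065, -0.173188)
(p(0.45), q(0.45)) ≈ (-1.1351, -0.1732)

-1.1351, -0.1732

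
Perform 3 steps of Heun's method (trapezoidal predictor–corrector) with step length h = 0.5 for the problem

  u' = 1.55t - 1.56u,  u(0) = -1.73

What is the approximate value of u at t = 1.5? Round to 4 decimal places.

Heun: k1 = f(t_n, u_n); k2 = f(t_n + h, u_n + h·k1); u_{n+1} = u_n + (h/2)·(k1 + k2).
t=0.000000, u=-1.730000:
  k1 = f(0.000000, -1.730000) = 2.698800
  k2 = f(0.500000, -0.380600) = 1.368736
  u ← -1.730000 + (0.5/2)·(2.698800 + 1.368736) = -0.713116
t=0.500000, u=-0.713116:
  k1 = f(0.500000, -0.713116) = 1.887461
  k2 = f(1.000000, 0.230614) = 1.190241
  u ← -0.713116 + (0.5/2)·(1.887461 + 1.190241) = 0.056310
t=1.000000, u=0.056310:
  k1 = f(1.000000, 0.056310) = 1.462157
  k2 = f(1.500000, 0.787388) = 1.096675
  u ← 0.056310 + (0.5/2)·(1.462157 + 1.096675) = 0.696017
u(1.5) ≈ 0.6960

0.6960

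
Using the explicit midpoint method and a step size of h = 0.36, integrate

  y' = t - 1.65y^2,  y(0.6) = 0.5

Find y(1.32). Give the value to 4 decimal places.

Midpoint: k1 = f(t_n, y_n); k2 = f(t_n + h/2, y_n + (h/2)·k1); y_{n+1} = y_n + h·k2.
t=0.600000, y=0.500000:
  k1 = f(0.600000, 0.500000) = 0.187500
  k2 = f(0.780000, 0.533750) = 0.309933
  y ← 0.500000 + 0.36·0.309933 = 0.611576
t=0.960000, y=0.611576:
  k1 = f(0.960000, 0.611576) = 0.342859
  k2 = f(1.140000, 0.673290) = 0.392022
  y ← 0.611576 + 0.36·0.392022 = 0.752704
y(1.32) ≈ 0.7527

0.7527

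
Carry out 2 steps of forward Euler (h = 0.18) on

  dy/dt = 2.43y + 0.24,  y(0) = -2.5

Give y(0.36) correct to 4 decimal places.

-5.0600

Euler: y_{n+1} = y_n + h·f(t_n, y_n).
t=0.000000, y=-2.500000: f=-5.835000 → y ← -2.500000 + 0.18·(-5.835000) = -3.550300
t=0.180000, y=-3.550300: f=-8.387229 → y ← -3.550300 + 0.18·(-8.387229) = -5.060001
y(0.36) ≈ -5.0600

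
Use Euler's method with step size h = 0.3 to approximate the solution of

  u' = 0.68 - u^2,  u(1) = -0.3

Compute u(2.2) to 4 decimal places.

Euler: u_{n+1} = u_n + h·f(s_n, u_n).
s=1.000000, u=-0.300000: f=0.590000 → u ← -0.300000 + 0.3·0.590000 = -0.123000
s=1.300000, u=-0.123000: f=0.664871 → u ← -0.123000 + 0.3·0.664871 = 0.076461
s=1.600000, u=0.076461: f=0.674154 → u ← 0.076461 + 0.3·0.674154 = 0.278707
s=1.900000, u=0.278707: f=0.602322 → u ← 0.278707 + 0.3·0.602322 = 0.459404
u(2.2) ≈ 0.4594

0.4594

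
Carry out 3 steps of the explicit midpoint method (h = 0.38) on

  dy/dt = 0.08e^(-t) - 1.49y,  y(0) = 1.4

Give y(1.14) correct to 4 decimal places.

Midpoint: k1 = f(t_n, y_n); k2 = f(t_n + h/2, y_n + (h/2)·k1); y_{n+1} = y_n + h·k2.
t=0.000000, y=1.400000:
  k1 = f(0.000000, 1.400000) = -2.006000
  k2 = f(0.190000, 1.018860) = -1.451945
  y ← 1.400000 + 0.38·(-1.451945) = 0.848261
t=0.380000, y=0.848261:
  k1 = f(0.380000, 0.848261) = -1.209200
  k2 = f(0.570000, 0.618513) = -0.876342
  y ← 0.848261 + 0.38·(-0.876342) = 0.515251
t=0.760000, y=0.515251:
  k1 = f(0.760000, 0.515251) = -0.730311
  k2 = f(0.950000, 0.376492) = -0.530034
  y ← 0.515251 + 0.38·(-0.530034) = 0.313838
y(1.14) ≈ 0.3138

0.3138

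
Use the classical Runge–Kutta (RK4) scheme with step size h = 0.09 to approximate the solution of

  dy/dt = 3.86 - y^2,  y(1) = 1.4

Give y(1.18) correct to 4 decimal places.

1.6644

RK4: k1 = f(t_n, y_n); k2 = f(t_n + h/2, y_n + (h/2)·k1); k3 = f(t_n + h/2, y_n + (h/2)·k2); k4 = f(t_n + h, y_n + h·k3); y_{n+1} = y_n + (h/6)·(k1 + 2k2 + 2k3 + k4).
t=1.000000, y=1.400000:
  k1 = f(1.000000, 1.400000) = 1.900000
  k2 = f(1.045000, 1.485500) = 1.653290
  k3 = f(1.045000, 1.474398) = 1.686150
  k4 = f(1.090000, 1.551754) = 1.452061
  y ← 1.400000 + (0.09/6)·(k1 + 2k2 + 2k3 + k4) = 1.550464
t=1.090000, y=1.550464:
  k1 = f(1.090000, 1.550464) = 1.456061
  k2 = f(1.135000, 1.615987) = 1.248586
  k3 = f(1.135000, 1.606651) = 1.278674
  k4 = f(1.180000, 1.665545) = 1.085961
  y ← 1.550464 + (0.09/6)·(k1 + 2k2 + 2k3 + k4) = 1.664412
y(1.18) ≈ 1.6644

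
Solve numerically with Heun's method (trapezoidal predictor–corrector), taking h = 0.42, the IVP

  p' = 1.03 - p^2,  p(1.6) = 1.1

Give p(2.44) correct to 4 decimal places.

1.0369

Heun: k1 = f(x_n, p_n); k2 = f(x_n + h, p_n + h·k1); p_{n+1} = p_n + (h/2)·(k1 + k2).
x=1.600000, p=1.100000:
  k1 = f(1.600000, 1.100000) = -0.180000
  k2 = f(2.020000, 1.024400) = -0.019395
  p ← 1.100000 + (0.42/2)·(-0.180000 + (-0.019395)) = 1.058127
x=2.020000, p=1.058127:
  k1 = f(2.020000, 1.058127) = -0.089633
  k2 = f(2.440000, 1.020481) = -0.011382
  p ← 1.058127 + (0.42/2)·(-0.089633 + (-0.011382)) = 1.036914
p(2.44) ≈ 1.0369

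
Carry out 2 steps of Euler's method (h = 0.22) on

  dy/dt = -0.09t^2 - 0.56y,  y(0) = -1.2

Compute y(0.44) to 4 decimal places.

-0.9235

Euler: y_{n+1} = y_n + h·f(t_n, y_n).
t=0.000000, y=-1.200000: f=0.672000 → y ← -1.200000 + 0.22·0.672000 = -1.052160
t=0.220000, y=-1.052160: f=0.584854 → y ← -1.052160 + 0.22·0.584854 = -0.923492
y(0.44) ≈ -0.9235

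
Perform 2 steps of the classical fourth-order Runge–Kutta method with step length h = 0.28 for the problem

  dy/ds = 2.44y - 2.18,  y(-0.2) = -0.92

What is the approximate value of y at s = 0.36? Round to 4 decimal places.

-6.2074

RK4: k1 = f(s_n, y_n); k2 = f(s_n + h/2, y_n + (h/2)·k1); k3 = f(s_n + h/2, y_n + (h/2)·k2); k4 = f(s_n + h, y_n + h·k3); y_{n+1} = y_n + (h/6)·(k1 + 2k2 + 2k3 + k4).
s=-0.200000, y=-0.920000:
  k1 = f(-0.200000, -0.920000) = -4.424800
  k2 = f(-0.060000, -1.539472) = -5.936312
  k3 = f(-0.060000, -1.751084) = -6.452644
  k4 = f(0.080000, -2.726740) = -8.833246
  y ← -0.920000 + (0.28/6)·(k1 + 2k2 + 2k3 + k4) = -2.695011
s=0.080000, y=-2.695011:
  k1 = f(0.080000, -2.695011) = -8.755828
  k2 = f(0.220000, -3.920827) = -11.746818
  k3 = f(0.220000, -4.339566) = -12.768541
  k4 = f(0.360000, -6.270203) = -17.479295
  y ← -2.695011 + (0.28/6)·(k1 + 2k2 + 2k3 + k4) = -6.207417
y(0.36) ≈ -6.2074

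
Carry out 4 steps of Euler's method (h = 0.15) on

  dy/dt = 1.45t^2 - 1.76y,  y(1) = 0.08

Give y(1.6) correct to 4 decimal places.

Euler: y_{n+1} = y_n + h·f(t_n, y_n).
t=1.000000, y=0.080000: f=1.309200 → y ← 0.080000 + 0.15·1.309200 = 0.276380
t=1.150000, y=0.276380: f=1.431196 → y ← 0.276380 + 0.15·1.431196 = 0.491059
t=1.300000, y=0.491059: f=1.586235 → y ← 0.491059 + 0.15·1.586235 = 0.728995
t=1.450000, y=0.728995: f=1.765594 → y ← 0.728995 + 0.15·1.765594 = 0.993834
y(1.6) ≈ 0.9938

0.9938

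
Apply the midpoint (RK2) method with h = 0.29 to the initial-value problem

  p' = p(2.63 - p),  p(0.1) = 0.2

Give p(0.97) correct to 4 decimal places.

1.1490

Midpoint: k1 = f(x_n, p_n); k2 = f(x_n + h/2, p_n + (h/2)·k1); p_{n+1} = p_n + h·k2.
x=0.100000, p=0.200000:
  k1 = f(0.100000, 0.200000) = 0.486000
  k2 = f(0.245000, 0.270470) = 0.638182
  p ← 0.200000 + 0.29·0.638182 = 0.385073
x=0.390000, p=0.385073:
  k1 = f(0.390000, 0.385073) = 0.864460
  k2 = f(0.535000, 0.510420) = 1.081875
  p ← 0.385073 + 0.29·1.081875 = 0.698817
x=0.680000, p=0.698817:
  k1 = f(0.680000, 0.698817) = 1.349543
  k2 = f(0.825000, 0.894500) = 1.552405
  p ← 0.698817 + 0.29·1.552405 = 1.149014
p(0.97) ≈ 1.1490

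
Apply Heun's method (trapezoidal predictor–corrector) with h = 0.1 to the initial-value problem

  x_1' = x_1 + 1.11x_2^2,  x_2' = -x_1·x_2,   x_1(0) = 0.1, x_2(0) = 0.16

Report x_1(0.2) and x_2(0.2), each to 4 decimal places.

Heun on (x_1,x_2): k1 = f(s_n, state_n); k2 = f(s_n + h, state_n + h·k1); state_{n+1} = state_n + (h/2)·(k1 + k2).
0.000000: (0.100000, 0.160000)
  k1 = (0.128416, -0.016000)
  predictor → (0.112842, 0.158400)
  k2 = (0.140692, -0.017874)
  → (0.113455, 0.158306)
0.100000: (0.113455, 0.158306)
  k1 = (0.141273, -0.017961)
  predictor → (0.127583, 0.156510)
  k2 = (0.154773, -0.019968)
  → (0.128258, 0.156410)
(x_1(0.2), x_2(0.2)) ≈ (0.1283, 0.1564)

0.1283, 0.1564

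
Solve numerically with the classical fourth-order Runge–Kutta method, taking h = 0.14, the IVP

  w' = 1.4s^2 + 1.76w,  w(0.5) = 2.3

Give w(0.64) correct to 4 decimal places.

RK4: k1 = f(s_n, w_n); k2 = f(s_n + h/2, w_n + (h/2)·k1); k3 = f(s_n + h/2, w_n + (h/2)·k2); k4 = f(s_n + h, w_n + h·k3); w_{n+1} = w_n + (h/6)·(k1 + 2k2 + 2k3 + k4).
s=0.500000, w=2.300000:
  k1 = f(0.500000, 2.300000) = 4.398000
  k2 = f(0.570000, 2.607860) = 5.044694
  k3 = f(0.570000, 2.653129) = 5.124366
  k4 = f(0.640000, 3.017411) = 5.884084
  w ← 2.300000 + (0.14/6)·(k1 + 2k2 + 2k3 + k4) = 3.014471
w(0.64) ≈ 3.0145

3.0145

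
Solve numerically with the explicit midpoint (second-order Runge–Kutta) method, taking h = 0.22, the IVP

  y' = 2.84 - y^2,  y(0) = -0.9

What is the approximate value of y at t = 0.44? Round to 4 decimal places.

Midpoint: k1 = f(t_n, y_n); k2 = f(t_n + h/2, y_n + (h/2)·k1); y_{n+1} = y_n + h·k2.
t=0.000000, y=-0.900000:
  k1 = f(0.000000, -0.900000) = 2.030000
  k2 = f(0.110000, -0.676700) = 2.382077
  y ← -0.900000 + 0.22·2.382077 = -0.375943
t=0.220000, y=-0.375943:
  k1 = f(0.220000, -0.375943) = 2.698667
  k2 = f(0.330000, -0.079090) = 2.833745
  y ← -0.375943 + 0.22·2.833745 = 0.247481
y(0.44) ≈ 0.2475

0.2475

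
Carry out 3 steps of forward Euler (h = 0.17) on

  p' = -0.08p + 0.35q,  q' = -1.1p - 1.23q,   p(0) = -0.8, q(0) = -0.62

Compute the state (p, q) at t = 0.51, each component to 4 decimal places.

-0.8305, 0.0652

Euler on (p,q): p_{n+1} = p_n + h·p', q_{n+1} = q_n + h·q'.
0.000000: (-0.800000, -0.620000); f=(-0.153000, 1.642600) → (-0.826010, -0.340758)
0.170000: (-0.826010, -0.340758); f=(-0.053184, 1.327743) → (-0.835051, -0.115042)
0.340000: (-0.835051, -0.115042); f=(0.026540, 1.060058) → (-0.830540, 0.065168)
(p(0.51), q(0.51)) ≈ (-0.8305, 0.0652)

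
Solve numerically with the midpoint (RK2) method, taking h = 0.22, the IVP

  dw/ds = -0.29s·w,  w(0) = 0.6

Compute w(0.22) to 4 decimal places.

0.5958

Midpoint: k1 = f(s_n, w_n); k2 = f(s_n + h/2, w_n + (h/2)·k1); w_{n+1} = w_n + h·k2.
s=0.000000, w=0.600000:
  k1 = f(0.000000, 0.600000) = 0.000000
  k2 = f(0.110000, 0.600000) = -0.019140
  w ← 0.600000 + 0.22·(-0.019140) = 0.595789
w(0.22) ≈ 0.5958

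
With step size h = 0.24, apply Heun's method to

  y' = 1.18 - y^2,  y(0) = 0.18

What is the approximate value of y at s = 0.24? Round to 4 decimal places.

0.4344

Heun: k1 = f(s_n, y_n); k2 = f(s_n + h, y_n + h·k1); y_{n+1} = y_n + (h/2)·(k1 + k2).
s=0.000000, y=0.180000:
  k1 = f(0.000000, 0.180000) = 1.147600
  k2 = f(0.240000, 0.455424) = 0.972589
  y ← 0.180000 + (0.24/2)·(1.147600 + 0.972589) = 0.434423
y(0.24) ≈ 0.4344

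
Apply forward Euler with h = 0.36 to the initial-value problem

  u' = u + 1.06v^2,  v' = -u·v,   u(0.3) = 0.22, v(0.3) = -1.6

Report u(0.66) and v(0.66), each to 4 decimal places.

1.2761, -1.4733

Euler on (u,v): u_{n+1} = u_n + h·u', v_{n+1} = v_n + h·v'.
0.300000: (0.220000, -1.600000); f=(2.933600, 0.352000) → (1.276096, -1.473280)
(u(0.66), v(0.66)) ≈ (1.2761, -1.4733)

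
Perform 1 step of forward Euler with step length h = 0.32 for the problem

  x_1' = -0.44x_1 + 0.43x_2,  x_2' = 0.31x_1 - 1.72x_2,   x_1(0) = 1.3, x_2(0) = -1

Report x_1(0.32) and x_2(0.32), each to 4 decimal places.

Euler on (x_1,x_2): x_1_{n+1} = x_1_n + h·x_1', x_2_{n+1} = x_2_n + h·x_2'.
0.000000: (1.300000, -1.000000); f=(-1.002000, 2.123000) → (0.979360, -0.320640)
(x_1(0.32), x_2(0.32)) ≈ (0.9794, -0.3206)

0.9794, -0.3206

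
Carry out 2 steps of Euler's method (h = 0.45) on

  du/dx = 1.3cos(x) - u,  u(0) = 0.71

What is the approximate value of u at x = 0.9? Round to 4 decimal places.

Euler: u_{n+1} = u_n + h·f(x_n, u_n).
x=0.000000, u=0.710000: f=0.590000 → u ← 0.710000 + 0.45·0.590000 = 0.975500
x=0.450000, u=0.975500: f=0.195081 → u ← 0.975500 + 0.45·0.195081 = 1.063287
u(0.9) ≈ 1.0633

1.0633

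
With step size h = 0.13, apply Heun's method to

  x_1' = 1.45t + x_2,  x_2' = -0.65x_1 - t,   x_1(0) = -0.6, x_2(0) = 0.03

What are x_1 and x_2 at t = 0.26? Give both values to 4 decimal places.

-0.5323, 0.0944

Heun on (x_1,x_2): k1 = f(t_n, state_n); k2 = f(t_n + h, state_n + h·k1); state_{n+1} = state_n + (h/2)·(k1 + k2).
0.000000: (-0.600000, 0.030000)
  k1 = (0.030000, 0.390000)
  predictor → (-0.596100, 0.080700)
  k2 = (0.269200, 0.257465)
  → (-0.580552, 0.072085)
0.130000: (-0.580552, 0.072085)
  k1 = (0.260585, 0.247359)
  predictor → (-0.546676, 0.104242)
  k2 = (0.481242, 0.095339)
  → (-0.532333, 0.094361)
(x_1(0.26), x_2(0.26)) ≈ (-0.5323, 0.0944)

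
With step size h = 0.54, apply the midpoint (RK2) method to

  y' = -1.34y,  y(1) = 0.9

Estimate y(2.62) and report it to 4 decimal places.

Midpoint: k1 = f(s_n, y_n); k2 = f(s_n + h/2, y_n + (h/2)·k1); y_{n+1} = y_n + h·k2.
s=1.000000, y=0.900000:
  k1 = f(1.000000, 0.900000) = -1.206000
  k2 = f(1.270000, 0.574380) = -0.769669
  y ← 0.900000 + 0.54·(-0.769669) = 0.484379
s=1.540000, y=0.484379:
  k1 = f(1.540000, 0.484379) = -0.649067
  k2 = f(1.810000, 0.309130) = -0.414235
  y ← 0.484379 + 0.54·(-0.414235) = 0.260692
s=2.080000, y=0.260692:
  k1 = f(2.080000, 0.260692) = -0.349327
  k2 = f(2.350000, 0.166374) = -0.222941
  y ← 0.260692 + 0.54·(-0.222941) = 0.140304
y(2.62) ≈ 0.1403

0.1403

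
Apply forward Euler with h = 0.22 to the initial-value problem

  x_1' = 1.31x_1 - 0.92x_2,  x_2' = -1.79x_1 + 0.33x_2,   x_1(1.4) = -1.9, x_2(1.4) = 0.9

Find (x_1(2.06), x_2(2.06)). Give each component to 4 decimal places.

Euler on (x_1,x_2): x_1_{n+1} = x_1_n + h·x_1', x_2_{n+1} = x_2_n + h·x_2'.
1.400000: (-1.900000, 0.900000); f=(-3.317000, 3.698000) → (-2.629740, 1.713560)
1.620000: (-2.629740, 1.713560); f=(-5.021435, 5.272709) → (-3.734456, 2.873556)
1.840000: (-3.734456, 2.873556); f=(-7.535808, 7.632949) → (-5.392333, 4.552805)
(x_1(2.06), x_2(2.06)) ≈ (-5.3923, 4.5528)

-5.3923, 4.5528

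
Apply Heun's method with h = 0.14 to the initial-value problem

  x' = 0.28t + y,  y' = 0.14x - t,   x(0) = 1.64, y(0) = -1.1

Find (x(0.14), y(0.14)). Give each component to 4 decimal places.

1.4910, -1.0792

Heun on (x,y): k1 = f(t_n, state_n); k2 = f(t_n + h, state_n + h·k1); state_{n+1} = state_n + (h/2)·(k1 + k2).
0.000000: (1.640000, -1.100000)
  k1 = (-1.100000, 0.229600)
  predictor → (1.486000, -1.067856)
  k2 = (-1.028656, 0.068040)
  → (1.490994, -1.079165)
(x(0.14), y(0.14)) ≈ (1.4910, -1.0792)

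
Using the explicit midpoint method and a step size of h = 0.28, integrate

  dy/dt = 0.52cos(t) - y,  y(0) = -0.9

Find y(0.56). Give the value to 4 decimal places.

Midpoint: k1 = f(t_n, y_n); k2 = f(t_n + h/2, y_n + (h/2)·k1); y_{n+1} = y_n + h·k2.
t=0.000000, y=-0.900000:
  k1 = f(0.000000, -0.900000) = 1.420000
  k2 = f(0.140000, -0.701200) = 1.216112
  y ← -0.900000 + 0.28·1.216112 = -0.559489
t=0.280000, y=-0.559489:
  k1 = f(0.280000, -0.559489) = 1.059237
  k2 = f(0.420000, -0.411195) = 0.886002
  y ← -0.559489 + 0.28·0.886002 = -0.311408
y(0.56) ≈ -0.3114

-0.3114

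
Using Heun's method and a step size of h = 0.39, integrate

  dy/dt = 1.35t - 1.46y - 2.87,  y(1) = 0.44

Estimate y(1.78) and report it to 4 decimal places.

-0.2104

Heun: k1 = f(t_n, y_n); k2 = f(t_n + h, y_n + h·k1); y_{n+1} = y_n + (h/2)·(k1 + k2).
t=1.000000, y=0.440000:
  k1 = f(1.000000, 0.440000) = -2.162400
  k2 = f(1.390000, -0.403336) = -0.404629
  y ← 0.440000 + (0.39/2)·(-2.162400 + (-0.404629)) = -0.060571
t=1.390000, y=-0.060571:
  k1 = f(1.390000, -0.060571) = -0.905067
  k2 = f(1.780000, -0.413547) = 0.136778
  y ← -0.060571 + (0.39/2)·(-0.905067 + 0.136778) = -0.210387
y(1.78) ≈ -0.2104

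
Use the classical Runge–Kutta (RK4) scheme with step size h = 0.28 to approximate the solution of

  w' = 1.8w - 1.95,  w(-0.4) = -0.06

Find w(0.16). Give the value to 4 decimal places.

RK4: k1 = f(s_n, w_n); k2 = f(s_n + h/2, w_n + (h/2)·k1); k3 = f(s_n + h/2, w_n + (h/2)·k2); k4 = f(s_n + h, w_n + h·k3); w_{n+1} = w_n + (h/6)·(k1 + 2k2 + 2k3 + k4).
s=-0.400000, w=-0.060000:
  k1 = f(-0.400000, -0.060000) = -2.058000
  k2 = f(-0.260000, -0.348120) = -2.576616
  k3 = f(-0.260000, -0.420726) = -2.707307
  k4 = f(-0.120000, -0.818046) = -3.422483
  w ← -0.060000 + (0.28/6)·(k1 + 2k2 + 2k3 + k4) = -0.808922
s=-0.120000, w=-0.808922:
  k1 = f(-0.120000, -0.808922) = -3.406060
  k2 = f(0.020000, -1.285770) = -4.264387
  k3 = f(0.020000, -1.405936) = -4.480685
  k4 = f(0.160000, -2.063514) = -5.664325
  w ← -0.808922 + (0.28/6)·(k1 + 2k2 + 2k3 + k4) = -2.048413
w(0.16) ≈ -2.0484

-2.0484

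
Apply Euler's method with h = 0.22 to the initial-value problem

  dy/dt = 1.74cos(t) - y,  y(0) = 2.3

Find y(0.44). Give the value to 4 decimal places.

Euler: y_{n+1} = y_n + h·f(t_n, y_n).
t=0.000000, y=2.300000: f=-0.560000 → y ← 2.300000 + 0.22·(-0.560000) = 2.176800
t=0.220000, y=2.176800: f=-0.478738 → y ← 2.176800 + 0.22·(-0.478738) = 2.071478
y(0.44) ≈ 2.0715

2.0715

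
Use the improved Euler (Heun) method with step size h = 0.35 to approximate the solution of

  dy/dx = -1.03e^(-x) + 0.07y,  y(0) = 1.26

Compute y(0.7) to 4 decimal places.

Heun: k1 = f(x_n, y_n); k2 = f(x_n + h, y_n + h·k1); y_{n+1} = y_n + (h/2)·(k1 + k2).
x=0.000000, y=1.260000:
  k1 = f(0.000000, 1.260000) = -0.941800
  k2 = f(0.350000, 0.930370) = -0.660703
  y ← 1.260000 + (0.35/2)·(-0.941800 + (-0.660703)) = 0.979562
x=0.350000, y=0.979562:
  k1 = f(0.350000, 0.979562) = -0.657259
  k2 = f(0.700000, 0.749521) = -0.459016
  y ← 0.979562 + (0.35/2)·(-0.657259 + (-0.459016)) = 0.784214
y(0.7) ≈ 0.7842

0.7842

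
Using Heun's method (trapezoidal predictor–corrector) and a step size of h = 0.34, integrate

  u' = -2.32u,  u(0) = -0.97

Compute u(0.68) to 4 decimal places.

Heun: k1 = f(x_n, u_n); k2 = f(x_n + h, u_n + h·k1); u_{n+1} = u_n + (h/2)·(k1 + k2).
x=0.000000, u=-0.970000:
  k1 = f(0.000000, -0.970000) = 2.250400
  k2 = f(0.340000, -0.204864) = 0.475284
  u ← -0.970000 + (0.34/2)·(2.250400 + 0.475284) = -0.506634
x=0.340000, u=-0.506634:
  k1 = f(0.340000, -0.506634) = 1.175390
  k2 = f(0.680000, -0.107001) = 0.248242
  u ← -0.506634 + (0.34/2)·(1.175390 + 0.248242) = -0.264616
u(0.68) ≈ -0.2646

-0.2646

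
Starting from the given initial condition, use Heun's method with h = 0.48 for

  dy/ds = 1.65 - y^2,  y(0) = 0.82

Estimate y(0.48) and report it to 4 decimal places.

Heun: k1 = f(s_n, y_n); k2 = f(s_n + h, y_n + h·k1); y_{n+1} = y_n + (h/2)·(k1 + k2).
s=0.000000, y=0.820000:
  k1 = f(0.000000, 0.820000) = 0.977600
  k2 = f(0.480000, 1.289248) = -0.012160
  y ← 0.820000 + (0.48/2)·(0.977600 + (-0.012160)) = 1.051706
y(0.48) ≈ 1.0517

1.0517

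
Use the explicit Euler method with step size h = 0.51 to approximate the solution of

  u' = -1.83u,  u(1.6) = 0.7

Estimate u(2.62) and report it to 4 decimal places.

0.0031

Euler: u_{n+1} = u_n + h·f(t_n, u_n).
t=1.600000, u=0.700000: f=-1.281000 → u ← 0.700000 + 0.51·(-1.281000) = 0.046690
t=2.110000, u=0.046690: f=-0.085443 → u ← 0.046690 + 0.51·(-0.085443) = 0.003114
u(2.62) ≈ 0.0031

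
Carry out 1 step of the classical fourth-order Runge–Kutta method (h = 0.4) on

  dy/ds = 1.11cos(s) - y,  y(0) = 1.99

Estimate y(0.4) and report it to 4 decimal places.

1.6893

RK4: k1 = f(s_n, y_n); k2 = f(s_n + h/2, y_n + (h/2)·k1); k3 = f(s_n + h/2, y_n + (h/2)·k2); k4 = f(s_n + h, y_n + h·k3); y_{n+1} = y_n + (h/6)·(k1 + 2k2 + 2k3 + k4).
s=0.000000, y=1.990000:
  k1 = f(0.000000, 1.990000) = -0.880000
  k2 = f(0.200000, 1.814000) = -0.726126
  k3 = f(0.200000, 1.844775) = -0.756901
  k4 = f(0.400000, 1.687240) = -0.664862
  y ← 1.990000 + (0.4/6)·(k1 + 2k2 + 2k3 + k4) = 1.689272
y(0.4) ≈ 1.6893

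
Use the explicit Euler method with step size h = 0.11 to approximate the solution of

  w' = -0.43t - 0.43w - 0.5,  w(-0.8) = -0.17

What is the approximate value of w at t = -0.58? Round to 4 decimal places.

Euler: w_{n+1} = w_n + h·f(t_n, w_n).
t=-0.800000, w=-0.170000: f=-0.082900 → w ← -0.170000 + 0.11·(-0.082900) = -0.179119
t=-0.690000, w=-0.179119: f=-0.126279 → w ← -0.179119 + 0.11·(-0.126279) = -0.193010
w(-0.58) ≈ -0.1930

-0.1930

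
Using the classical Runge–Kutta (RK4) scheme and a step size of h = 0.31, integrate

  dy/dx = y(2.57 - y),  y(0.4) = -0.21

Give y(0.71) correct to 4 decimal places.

RK4: k1 = f(x_n, y_n); k2 = f(x_n + h/2, y_n + (h/2)·k1); k3 = f(x_n + h/2, y_n + (h/2)·k2); k4 = f(x_n + h, y_n + h·k3); y_{n+1} = y_n + (h/6)·(k1 + 2k2 + 2k3 + k4).
x=0.400000, y=-0.210000:
  k1 = f(0.400000, -0.210000) = -0.583800
  k2 = f(0.555000, -0.300489) = -0.862550
  k3 = f(0.555000, -0.343695) = -1.001423
  k4 = f(0.710000, -0.520441) = -1.608393
  y ← -0.210000 + (0.31/6)·(k1 + 2k2 + 2k3 + k4) = -0.515874
y(0.71) ≈ -0.5159

-0.5159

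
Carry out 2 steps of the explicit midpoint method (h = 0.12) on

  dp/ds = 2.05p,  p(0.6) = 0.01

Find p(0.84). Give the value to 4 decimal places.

0.0163

Midpoint: k1 = f(s_n, p_n); k2 = f(s_n + h/2, p_n + (h/2)·k1); p_{n+1} = p_n + h·k2.
s=0.600000, p=0.010000:
  k1 = f(0.600000, 0.010000) = 0.020500
  k2 = f(0.660000, 0.011230) = 0.023022
  p ← 0.010000 + 0.12·0.023022 = 0.012763
s=0.720000, p=0.012763:
  k1 = f(0.720000, 0.012763) = 0.026163
  k2 = f(0.780000, 0.014332) = 0.029381
  p ← 0.012763 + 0.12·0.029381 = 0.016288
p(0.84) ≈ 0.0163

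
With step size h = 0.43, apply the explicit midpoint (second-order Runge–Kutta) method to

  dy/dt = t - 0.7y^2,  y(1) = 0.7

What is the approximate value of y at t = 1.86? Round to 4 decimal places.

1.3093

Midpoint: k1 = f(t_n, y_n); k2 = f(t_n + h/2, y_n + (h/2)·k1); y_{n+1} = y_n + h·k2.
t=1.000000, y=0.700000:
  k1 = f(1.000000, 0.700000) = 0.657000
  k2 = f(1.215000, 0.841255) = 0.719603
  y ← 0.700000 + 0.43·0.719603 = 1.009429
t=1.430000, y=1.009429:
  k1 = f(1.430000, 1.009429) = 0.716737
  k2 = f(1.645000, 1.163528) = 0.697342
  y ← 1.009429 + 0.43·0.697342 = 1.309286
y(1.86) ≈ 1.3093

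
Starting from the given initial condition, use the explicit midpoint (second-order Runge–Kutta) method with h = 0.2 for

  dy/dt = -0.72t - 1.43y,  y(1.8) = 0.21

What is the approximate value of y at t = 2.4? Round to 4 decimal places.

-0.5275

Midpoint: k1 = f(t_n, y_n); k2 = f(t_n + h/2, y_n + (h/2)·k1); y_{n+1} = y_n + h·k2.
t=1.800000, y=0.210000:
  k1 = f(1.800000, 0.210000) = -1.596300
  k2 = f(1.900000, 0.050370) = -1.440029
  y ← 0.210000 + 0.2·(-1.440029) = -0.078006
t=2.000000, y=-0.078006:
  k1 = f(2.000000, -0.078006) = -1.328452
  k2 = f(2.100000, -0.210851) = -1.210483
  y ← -0.078006 + 0.2·(-1.210483) = -0.320102
t=2.200000, y=-0.320102:
  k1 = f(2.200000, -0.320102) = -1.126254
  k2 = f(2.300000, -0.432728) = -1.037199
  y ← -0.320102 + 0.2·(-1.037199) = -0.527542
y(2.4) ≈ -0.5275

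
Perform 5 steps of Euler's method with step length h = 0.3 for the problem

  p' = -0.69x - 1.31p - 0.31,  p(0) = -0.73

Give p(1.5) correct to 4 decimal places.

Euler: p_{n+1} = p_n + h·f(x_n, p_n).
x=0.000000, p=-0.730000: f=0.646300 → p ← -0.730000 + 0.3·0.646300 = -0.536110
x=0.300000, p=-0.536110: f=0.185304 → p ← -0.536110 + 0.3·0.185304 = -0.480519
x=0.600000, p=-0.480519: f=-0.094520 → p ← -0.480519 + 0.3·(-0.094520) = -0.508875
x=0.900000, p=-0.508875: f=-0.264374 → p ← -0.508875 + 0.3·(-0.264374) = -0.588187
x=1.200000, p=-0.588187: f=-0.367475 → p ← -0.588187 + 0.3·(-0.367475) = -0.698430
p(1.5) ≈ -0.6984

-0.6984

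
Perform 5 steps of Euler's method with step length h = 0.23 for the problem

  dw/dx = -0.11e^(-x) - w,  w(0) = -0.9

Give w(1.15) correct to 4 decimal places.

Euler: w_{n+1} = w_n + h·f(x_n, w_n).
x=0.000000, w=-0.900000: f=0.790000 → w ← -0.900000 + 0.23·0.790000 = -0.718300
x=0.230000, w=-0.718300: f=0.630901 → w ← -0.718300 + 0.23·0.630901 = -0.573193
x=0.460000, w=-0.573193: f=0.503751 → w ← -0.573193 + 0.23·0.503751 = -0.457330
x=0.690000, w=-0.457330: f=0.402156 → w ← -0.457330 + 0.23·0.402156 = -0.364834
x=0.920000, w=-0.364834: f=0.320997 → w ← -0.364834 + 0.23·0.320997 = -0.291005
w(1.15) ≈ -0.2910

-0.2910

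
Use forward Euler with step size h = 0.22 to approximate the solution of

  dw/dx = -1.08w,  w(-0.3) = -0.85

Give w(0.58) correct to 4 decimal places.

-0.2872

Euler: w_{n+1} = w_n + h·f(x_n, w_n).
x=-0.300000, w=-0.850000: f=0.918000 → w ← -0.850000 + 0.22·0.918000 = -0.648040
x=-0.080000, w=-0.648040: f=0.699883 → w ← -0.648040 + 0.22·0.699883 = -0.494066
x=0.140000, w=-0.494066: f=0.533591 → w ← -0.494066 + 0.22·0.533591 = -0.376676
x=0.360000, w=-0.376676: f=0.406810 → w ← -0.376676 + 0.22·0.406810 = -0.287178
w(0.58) ≈ -0.2872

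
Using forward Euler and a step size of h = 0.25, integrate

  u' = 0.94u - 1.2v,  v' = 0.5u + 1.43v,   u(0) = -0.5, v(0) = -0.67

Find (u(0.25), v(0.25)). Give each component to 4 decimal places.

Euler on (u,v): u_{n+1} = u_n + h·u', v_{n+1} = v_n + h·v'.
0.000000: (-0.500000, -0.670000); f=(0.334000, -1.208100) → (-0.416500, -0.972025)
(u(0.25), v(0.25)) ≈ (-0.4165, -0.9720)

-0.4165, -0.9720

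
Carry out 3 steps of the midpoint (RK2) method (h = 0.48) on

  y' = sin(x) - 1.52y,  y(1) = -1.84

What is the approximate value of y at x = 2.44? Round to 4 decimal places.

Midpoint: k1 = f(x_n, y_n); k2 = f(x_n + h/2, y_n + (h/2)·k1); y_{n+1} = y_n + h·k2.
x=1.000000, y=-1.840000:
  k1 = f(1.000000, -1.840000) = 3.638271
  k2 = f(1.240000, -0.966815) = 2.415343
  y ← -1.840000 + 0.48·2.415343 = -0.680635
x=1.480000, y=-0.680635:
  k1 = f(1.480000, -0.680635) = 2.030447
  k2 = f(1.720000, -0.193328) = 1.282749
  y ← -0.680635 + 0.48·1.282749 = -0.064916
x=1.960000, y=-0.064916:
  k1 = f(1.960000, -0.064916) = 1.023884
  k2 = f(2.200000, 0.180816) = 0.533656
  y ← -0.064916 + 0.48·0.533656 = 0.191239
y(2.44) ≈ 0.1912

0.1912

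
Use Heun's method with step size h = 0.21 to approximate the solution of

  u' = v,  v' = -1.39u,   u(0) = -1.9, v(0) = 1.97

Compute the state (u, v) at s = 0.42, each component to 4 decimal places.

-0.8668, 2.8056

Heun on (u,v): k1 = f(s_n, state_n); k2 = f(s_n + h, state_n + h·k1); state_{n+1} = state_n + (h/2)·(k1 + k2).
0.000000: (-1.900000, 1.970000)
  k1 = (1.970000, 2.641000)
  predictor → (-1.486300, 2.524610)
  k2 = (2.524610, 2.065957)
  → (-1.428066, 2.464230)
0.210000: (-1.428066, 2.464230)
  k1 = (2.464230, 1.985012)
  predictor → (-0.910578, 2.881083)
  k2 = (2.881083, 1.265703)
  → (-0.866808, 2.805556)
(u(0.42), v(0.42)) ≈ (-0.8668, 2.8056)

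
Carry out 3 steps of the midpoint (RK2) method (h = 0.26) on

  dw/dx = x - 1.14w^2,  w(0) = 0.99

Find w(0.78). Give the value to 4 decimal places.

0.7577

Midpoint: k1 = f(x_n, w_n); k2 = f(x_n + h/2, w_n + (h/2)·k1); w_{n+1} = w_n + h·k2.
x=0.000000, w=0.990000:
  k1 = f(0.000000, 0.990000) = -1.117314
  k2 = f(0.130000, 0.844749) = -0.683505
  w ← 0.990000 + 0.26·(-0.683505) = 0.812289
x=0.260000, w=0.812289:
  k1 = f(0.260000, 0.812289) = -0.492187
  k2 = f(0.390000, 0.748304) = -0.248354
  w ← 0.812289 + 0.26·(-0.248354) = 0.747717
x=0.520000, w=0.747717:
  k1 = f(0.520000, 0.747717) = -0.117351
  k2 = f(0.650000, 0.732461) = 0.038391
  w ← 0.747717 + 0.26·0.038391 = 0.757698
w(0.78) ≈ 0.7577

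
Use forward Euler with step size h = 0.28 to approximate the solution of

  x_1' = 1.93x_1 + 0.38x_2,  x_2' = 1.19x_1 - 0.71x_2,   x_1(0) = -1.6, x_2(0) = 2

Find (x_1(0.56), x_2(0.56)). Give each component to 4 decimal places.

Euler on (x_1,x_2): x_1_{n+1} = x_1_n + h·x_1', x_2_{n+1} = x_2_n + h·x_2'.
0.000000: (-1.600000, 2.000000); f=(-2.328000, -3.324000) → (-2.251840, 1.069280)
0.280000: (-2.251840, 1.069280); f=(-3.939725, -3.438878) → (-3.354963, 0.106394)
(x_1(0.56), x_2(0.56)) ≈ (-3.3550, 0.1064)

-3.3550, 0.1064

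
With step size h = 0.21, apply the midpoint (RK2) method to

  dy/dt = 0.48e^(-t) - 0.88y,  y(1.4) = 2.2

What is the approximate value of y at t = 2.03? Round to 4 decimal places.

Midpoint: k1 = f(t_n, y_n); k2 = f(t_n + h/2, y_n + (h/2)·k1); y_{n+1} = y_n + h·k2.
t=1.400000, y=2.200000:
  k1 = f(1.400000, 2.200000) = -1.817633
  k2 = f(1.505000, 2.009148) = -1.661482
  y ← 2.200000 + 0.21·(-1.661482) = 1.851089
t=1.610000, y=1.851089:
  k1 = f(1.610000, 1.851089) = -1.533012
  k2 = f(1.715000, 1.690122) = -1.400925
  y ← 1.851089 + 0.21·(-1.400925) = 1.556894
t=1.820000, y=1.556894:
  k1 = f(1.820000, 1.556894) = -1.292295
  k2 = f(1.925000, 1.421203) = -1.180639
  y ← 1.556894 + 0.21·(-1.180639) = 1.308960
y(2.03) ≈ 1.3090

1.3090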